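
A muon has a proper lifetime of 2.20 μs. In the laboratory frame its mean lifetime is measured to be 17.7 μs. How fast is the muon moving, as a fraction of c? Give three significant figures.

v = 0.992c

γ = Δt/τ₀ = 17.7/2.20 = 8.045
β = √(1 − 1/γ²) = √(1 − 0.01545) = √0.9846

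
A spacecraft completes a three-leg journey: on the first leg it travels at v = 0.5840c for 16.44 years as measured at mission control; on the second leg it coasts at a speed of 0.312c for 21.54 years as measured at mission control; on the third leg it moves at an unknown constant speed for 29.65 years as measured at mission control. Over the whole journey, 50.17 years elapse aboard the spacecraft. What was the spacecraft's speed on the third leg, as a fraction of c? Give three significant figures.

β = 0.834

Leg 1: γ = 1/√(1 − 0.5840²) = 1/√0.6589 = 1.232; τ_1 = 16.44/1.232 = 13.35 years.
Leg 2: γ = 1/√(1 − 0.312²) = 1/√0.9027 = 1.053; τ_2 = 21.54/1.053 = 20.46 years.
Leg 3: speed unknown; τ_3 = 29.65/γ_3.
Total proper time: 13.35 + 20.46 + τ_3 = 50.17, so τ_3 = 50.17 − 33.81 = 16.36 years.
γ_3 = 29.65/16.36 = 1.812; β = √(1 − 1/γ²) = √0.6955.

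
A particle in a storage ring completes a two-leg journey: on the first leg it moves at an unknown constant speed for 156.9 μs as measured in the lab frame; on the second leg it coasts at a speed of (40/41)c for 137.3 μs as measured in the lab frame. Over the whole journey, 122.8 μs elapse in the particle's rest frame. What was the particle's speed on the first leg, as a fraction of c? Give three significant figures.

Leg 1: speed unknown; τ_1 = 156.9/γ_1.
Leg 2: γ = 1/√(1 − (40/41)²) = 41/9 ≈ 4.556; τ_2 = 137.3/4.556 = 30.14 μs.
Total proper time: τ_1 + 30.14 = 122.8, so τ_1 = 122.8 − 30.14 = 92.66 μs.
γ_1 = 156.9/92.66 = 1.693; β = √(1 − 1/γ²) = √0.6512.

β = 0.807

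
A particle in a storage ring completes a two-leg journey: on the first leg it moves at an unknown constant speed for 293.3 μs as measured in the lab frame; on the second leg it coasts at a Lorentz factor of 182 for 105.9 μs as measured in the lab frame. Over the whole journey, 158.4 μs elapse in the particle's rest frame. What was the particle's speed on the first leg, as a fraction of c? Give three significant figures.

Leg 1: speed unknown; τ_1 = 293.3/γ_1.
Leg 2: γ = 182; τ_2 = 105.9/182.0 = 0.5819 μs.
Total proper time: τ_1 + 0.5819 = 158.4, so τ_1 = 158.4 − 0.5819 = 157.8 μs.
γ_1 = 293.3/157.8 = 1.858; β = √(1 − 1/γ²) = √0.7105.

β = 0.843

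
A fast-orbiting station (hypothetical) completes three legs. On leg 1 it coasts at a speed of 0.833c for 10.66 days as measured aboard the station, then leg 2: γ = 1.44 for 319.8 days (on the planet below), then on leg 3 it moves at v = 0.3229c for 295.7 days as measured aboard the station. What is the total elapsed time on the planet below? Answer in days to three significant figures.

Leg 1: γ = 1/√(1 − 0.833²) = 1/√0.3061 = 1.807; Δt_1 = 1.807 × 10.66 = 19.27 days.
Leg 2: 319.8 days is already measured on the planet below.
Leg 3: γ = 1/√(1 − 0.3229²) = 1/√0.8957 = 1.057; Δt_3 = 1.057 × 295.7 = 312.4 days.
Total: 19.27 + 319.8 + 312.4 days.

Δt = 652 days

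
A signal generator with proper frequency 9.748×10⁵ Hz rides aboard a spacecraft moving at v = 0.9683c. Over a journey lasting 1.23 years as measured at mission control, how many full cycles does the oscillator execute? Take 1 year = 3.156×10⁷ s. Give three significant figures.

N = 9.45×10¹²

γ = 1/√(1 − 0.9683²) = 1/√0.06240 = 4.003
The oscillator's own cycle count is N = f × τ where τ is the proper time aboard the spacecraft. τ = Δt/γ = 1.23/4.003 = 0.3072 years = 9.697×10⁶ s.
N = 9.748×10⁵ × 9.697×10⁶ = 9.452×10¹².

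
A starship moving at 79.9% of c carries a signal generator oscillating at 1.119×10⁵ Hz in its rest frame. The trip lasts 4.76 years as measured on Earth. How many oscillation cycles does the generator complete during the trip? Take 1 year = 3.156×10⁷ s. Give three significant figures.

N = 1.01×10¹³

β = 0.799; γ = 1/√(1 − 0.799²) = 1/√0.3616 = 1.663
The oscillator's own cycle count is N = f × τ where τ is the proper time on the ship. τ = Δt/γ = 4.76/1.663 = 2.862 years = 9.034×10⁷ s.
N = 1.119×10⁵ × 9.034×10⁷ = 1.011×10¹³.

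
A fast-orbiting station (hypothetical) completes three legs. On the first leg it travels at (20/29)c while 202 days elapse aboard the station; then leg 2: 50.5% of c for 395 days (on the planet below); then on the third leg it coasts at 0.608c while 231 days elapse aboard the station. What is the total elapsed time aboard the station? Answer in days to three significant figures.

Leg 1: 202 days is already measured aboard the station.
Leg 2: β = 0.505; γ = 1/√(1 − 0.505²) = 1/√0.7450 = 1.159; τ_2 = 395/1.159 = 340.9 days.
Leg 3: 231 days is already measured aboard the station.
Total: 202.0 + 340.9 + 231.0 days.

τ = 774 days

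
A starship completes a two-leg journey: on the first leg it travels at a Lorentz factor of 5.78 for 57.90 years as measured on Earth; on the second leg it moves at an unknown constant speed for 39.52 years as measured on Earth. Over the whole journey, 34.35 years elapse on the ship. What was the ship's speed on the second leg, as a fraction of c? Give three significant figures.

Leg 1: γ = 5.78; τ_1 = 57.90/5.780 = 10.02 years.
Leg 2: speed unknown; τ_2 = 39.52/γ_2.
Total proper time: 10.02 + τ_2 = 34.35, so τ_2 = 34.35 − 10.02 = 24.33 years.
γ_2 = 39.52/24.33 = 1.624; β = √(1 − 1/γ²) = √0.6209.

β = 0.788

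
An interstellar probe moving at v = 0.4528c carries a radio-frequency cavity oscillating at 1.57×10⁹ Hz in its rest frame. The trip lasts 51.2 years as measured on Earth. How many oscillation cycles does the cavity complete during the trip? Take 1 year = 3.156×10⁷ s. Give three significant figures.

γ = 1/√(1 − 0.4528²) = 1/√0.7950 = 1.122
The oscillator's own cycle count is N = f × τ where τ is the proper time aboard the probe. τ = Δt/γ = 51.2/1.122 = 45.65 years = 1.441×10⁹ s.
N = 1.57×10⁹ × 1.441×10⁹ = 2.262×10¹⁸.

N = 2.26×10¹⁸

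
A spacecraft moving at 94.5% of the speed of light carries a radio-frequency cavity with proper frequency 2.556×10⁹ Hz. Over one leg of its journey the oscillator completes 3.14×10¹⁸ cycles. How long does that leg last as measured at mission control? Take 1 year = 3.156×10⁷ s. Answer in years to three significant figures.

Δt = 119 years

β = 0.945; γ = 1/√(1 − 0.945²) = 1/√0.1070 = 3.057
Proper time for N cycles: τ = N/f = 3.14×10¹⁸/(2.556×10⁹) = 1.228×10⁹ s = 38.93 years.
Lab-frame duration Δt = γτ = 3.057 × 38.93 = 119.0 years.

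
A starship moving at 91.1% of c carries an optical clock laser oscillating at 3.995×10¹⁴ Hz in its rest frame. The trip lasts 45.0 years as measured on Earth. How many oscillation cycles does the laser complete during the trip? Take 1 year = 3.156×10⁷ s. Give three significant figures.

N = 2.34×10²³

β = 0.911; γ = 1/√(1 − 0.911²) = 1/√0.1701 = 2.425
The oscillator's own cycle count is N = f × τ where τ is the proper time on the ship. τ = Δt/γ = 45.0/2.425 = 18.56 years = 5.857×10⁸ s.
N = 3.995×10¹⁴ × 5.857×10⁸ = 2.340×10²³.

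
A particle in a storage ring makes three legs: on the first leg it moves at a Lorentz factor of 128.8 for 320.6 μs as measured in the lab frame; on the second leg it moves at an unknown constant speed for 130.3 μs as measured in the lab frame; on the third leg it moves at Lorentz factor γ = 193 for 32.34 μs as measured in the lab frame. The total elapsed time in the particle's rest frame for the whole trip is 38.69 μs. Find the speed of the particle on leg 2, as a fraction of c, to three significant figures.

β = 0.961

Leg 1: γ = 128.8; τ_1 = 320.6/128.8 = 2.489 μs.
Leg 2: speed unknown; τ_2 = 130.3/γ_2.
Leg 3: γ = 193; τ_3 = 32.34/193.0 = 0.1676 μs.
Total proper time: 2.489 + τ_2 + 0.1676 = 38.69, so τ_2 = 38.69 − 2.657 = 36.03 μs.
γ_2 = 130.3/36.03 = 3.616; β = √(1 − 1/γ²) = √0.9235.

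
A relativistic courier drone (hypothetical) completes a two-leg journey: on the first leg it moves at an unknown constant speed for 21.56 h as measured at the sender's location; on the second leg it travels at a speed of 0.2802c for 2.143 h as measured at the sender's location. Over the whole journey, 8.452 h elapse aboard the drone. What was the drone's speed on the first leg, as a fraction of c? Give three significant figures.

β = 0.955

Leg 1: speed unknown; τ_1 = 21.56/γ_1.
Leg 2: γ = 1/√(1 − 0.2802²) = 1/√0.9215 = 1.042; τ_2 = 2.143/1.042 = 2.057 h.
Total proper time: τ_1 + 2.057 = 8.452, so τ_1 = 8.452 − 2.057 = 6.395 h.
γ_1 = 21.56/6.395 = 3.371; β = √(1 − 1/γ²) = √0.9120.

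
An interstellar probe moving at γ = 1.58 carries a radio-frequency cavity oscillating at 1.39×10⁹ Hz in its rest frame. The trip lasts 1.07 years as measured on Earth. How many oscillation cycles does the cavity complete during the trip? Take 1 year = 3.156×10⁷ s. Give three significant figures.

γ = 1.58
The oscillator's own cycle count is N = f × τ where τ is the proper time aboard the probe. τ = Δt/γ = 1.07/1.580 = 0.6772 years = 2.137×10⁷ s.
N = 1.39×10⁹ × 2.137×10⁷ = 2.971×10¹⁶.

N = 2.97×10¹⁶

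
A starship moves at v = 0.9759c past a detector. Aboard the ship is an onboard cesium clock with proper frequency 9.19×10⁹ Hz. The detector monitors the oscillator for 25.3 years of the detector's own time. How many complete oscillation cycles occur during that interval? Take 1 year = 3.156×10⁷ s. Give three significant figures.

γ = 1/√(1 − 0.9759²) = 1/√0.04762 = 4.583
During 25.3 years of lab time, the oscillator's proper time advances by τ = Δt/γ = 25.3/4.583 = 5.521 years = 1.742×10⁸ s.
N = f × τ = 9.19×10⁹ × 1.742×10⁸ = 1.601×10¹⁸.

N = 1.60×10¹⁸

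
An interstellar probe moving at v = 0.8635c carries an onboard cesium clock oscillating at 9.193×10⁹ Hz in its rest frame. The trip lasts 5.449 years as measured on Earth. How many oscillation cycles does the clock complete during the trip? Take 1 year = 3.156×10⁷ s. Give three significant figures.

γ = 1/√(1 − 0.8635²) = 1/√0.2544 = 1.983
The oscillator's own cycle count is N = f × τ where τ is the proper time aboard the probe. τ = Δt/γ = 5.449/1.983 = 2.748 years = 8.673×10⁷ s.
N = 9.193×10⁹ × 8.673×10⁷ = 7.973×10¹⁷.

N = 7.97×10¹⁷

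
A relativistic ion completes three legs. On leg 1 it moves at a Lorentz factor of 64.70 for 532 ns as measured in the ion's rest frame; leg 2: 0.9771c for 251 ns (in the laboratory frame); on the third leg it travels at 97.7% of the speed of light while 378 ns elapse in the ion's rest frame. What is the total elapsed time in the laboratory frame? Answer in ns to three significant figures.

Leg 1: γ = 64.70; Δt_1 = 64.70 × 532 = 3.442×10⁴ ns.
Leg 2: 251 ns is already measured in the laboratory frame.
Leg 3: β = 0.977; γ = 1/√(1 − 0.977²) = 1/√0.04547 = 4.690; Δt_3 = 4.690 × 378 = 1773 ns.
Total: 3.442×10⁴ + 251.0 + 1773 ns.

Δt = 3.64×10⁴ ns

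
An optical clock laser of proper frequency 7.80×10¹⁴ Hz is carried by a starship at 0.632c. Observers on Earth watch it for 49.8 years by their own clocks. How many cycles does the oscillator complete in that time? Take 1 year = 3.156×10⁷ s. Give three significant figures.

N = 9.50×10²³

γ = 1/√(1 − 0.632²) = 1/√0.6006 = 1.290
During 49.8 years of lab time, the oscillator's proper time advances by τ = Δt/γ = 49.8/1.290 = 38.59 years = 1.218×10⁹ s.
N = f × τ = 7.80×10¹⁴ × 1.218×10⁹ = 9.500×10²³.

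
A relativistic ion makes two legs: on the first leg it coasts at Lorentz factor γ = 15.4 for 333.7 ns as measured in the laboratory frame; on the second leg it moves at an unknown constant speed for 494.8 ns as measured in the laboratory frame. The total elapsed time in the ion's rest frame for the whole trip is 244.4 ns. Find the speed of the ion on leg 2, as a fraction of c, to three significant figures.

β = 0.893

Leg 1: γ = 15.4; τ_1 = 333.7/15.40 = 21.67 ns.
Leg 2: speed unknown; τ_2 = 494.8/γ_2.
Total proper time: 21.67 + τ_2 = 244.4, so τ_2 = 244.4 − 21.67 = 222.7 ns.
γ_2 = 494.8/222.7 = 2.222; β = √(1 − 1/γ²) = √0.7974.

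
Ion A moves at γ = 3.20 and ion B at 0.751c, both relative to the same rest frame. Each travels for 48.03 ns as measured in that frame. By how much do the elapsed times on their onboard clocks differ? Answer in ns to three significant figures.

A: γ = 3.20; τ_A = 48.03/3.200 = 15.01 ns.
B: γ = 1/√(1 − 0.751²) = 1/√0.4360 = 1.514; τ_B = 48.03/1.514 = 31.71 ns.

|τ_A − τ_B| = 16.7 ns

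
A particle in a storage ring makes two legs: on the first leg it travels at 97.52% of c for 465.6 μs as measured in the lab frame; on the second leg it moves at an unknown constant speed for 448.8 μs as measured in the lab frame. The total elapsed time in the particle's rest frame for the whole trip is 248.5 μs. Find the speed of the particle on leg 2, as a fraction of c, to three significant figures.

β = 0.946

Leg 1: β = 0.9752; γ = 1/√(1 − 0.9752²) = 1/√0.04898 = 4.518; τ_1 = 465.6/4.518 = 103.0 μs.
Leg 2: speed unknown; τ_2 = 448.8/γ_2.
Total proper time: 103.0 + τ_2 = 248.5, so τ_2 = 248.5 − 103.0 = 145.5 μs.
γ_2 = 448.8/145.5 = 3.086; β = √(1 − 1/γ²) = √0.8950.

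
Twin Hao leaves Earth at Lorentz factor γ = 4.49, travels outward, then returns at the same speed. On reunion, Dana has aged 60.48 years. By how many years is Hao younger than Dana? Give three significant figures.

γ = 4.49
Hao's elapsed proper time: τ = 60.48/4.490 = 13.47 years.
Age gap = Δt − τ = 60.48 − 13.47 years.

Δt − τ = 47.0 years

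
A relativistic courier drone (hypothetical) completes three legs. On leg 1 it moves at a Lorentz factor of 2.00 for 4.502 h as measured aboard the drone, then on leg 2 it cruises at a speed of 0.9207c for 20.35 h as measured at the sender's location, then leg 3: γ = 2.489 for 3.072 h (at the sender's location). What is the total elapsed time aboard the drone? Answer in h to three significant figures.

Leg 1: 4.502 h is already measured aboard the drone.
Leg 2: γ = 1/√(1 − 0.9207²) = 1/√0.1523 = 2.562; τ_2 = 20.35/2.562 = 7.942 h.
Leg 3: γ = 2.489; τ_3 = 3.072/2.489 = 1.234 h.
Total: 4.502 + 7.942 + 1.234 h.

τ = 13.7 h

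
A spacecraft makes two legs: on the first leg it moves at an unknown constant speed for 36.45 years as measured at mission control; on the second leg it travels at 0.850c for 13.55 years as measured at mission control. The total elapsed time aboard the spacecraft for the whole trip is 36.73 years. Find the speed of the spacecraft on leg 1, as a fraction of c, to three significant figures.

β = 0.584

Leg 1: speed unknown; τ_1 = 36.45/γ_1.
Leg 2: γ = 1/√(1 − 0.850²) = 1/√0.2775 = 1.898; τ_2 = 13.55/1.898 = 7.138 years.
Total proper time: τ_1 + 7.138 = 36.73, so τ_1 = 36.73 − 7.138 = 29.59 years.
γ_1 = 36.45/29.59 = 1.232; β = √(1 − 1/γ²) = √0.3409.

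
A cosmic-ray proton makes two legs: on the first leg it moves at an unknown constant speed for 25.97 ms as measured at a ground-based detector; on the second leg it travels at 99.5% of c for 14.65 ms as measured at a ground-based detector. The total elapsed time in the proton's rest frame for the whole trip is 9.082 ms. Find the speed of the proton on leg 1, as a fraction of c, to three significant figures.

Leg 1: speed unknown; τ_1 = 25.97/γ_1.
Leg 2: β = 0.995; γ = 1/√(1 − 0.995²) = 1/√0.009975 = 10.01; τ_2 = 14.65/10.01 = 1.463 ms.
Total proper time: τ_1 + 1.463 = 9.082, so τ_1 = 9.082 − 1.463 = 7.619 ms.
γ_1 = 25.97/7.619 = 3.409; β = √(1 − 1/γ²) = √0.9139.

β = 0.956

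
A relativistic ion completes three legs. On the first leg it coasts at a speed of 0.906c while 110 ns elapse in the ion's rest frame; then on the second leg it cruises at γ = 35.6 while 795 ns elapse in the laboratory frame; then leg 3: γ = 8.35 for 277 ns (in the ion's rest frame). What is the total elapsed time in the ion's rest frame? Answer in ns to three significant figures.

Leg 1: 110 ns is already measured in the ion's rest frame.
Leg 2: γ = 35.6; τ_2 = 795/35.60 = 22.33 ns.
Leg 3: 277 ns is already measured in the ion's rest frame.
Total: 110.0 + 22.33 + 277.0 ns.

τ = 409 ns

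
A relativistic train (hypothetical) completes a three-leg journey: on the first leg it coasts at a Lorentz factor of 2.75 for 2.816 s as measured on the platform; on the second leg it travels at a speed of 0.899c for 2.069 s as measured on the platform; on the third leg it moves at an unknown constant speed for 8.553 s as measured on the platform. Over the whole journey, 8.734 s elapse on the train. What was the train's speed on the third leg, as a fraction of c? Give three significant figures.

Leg 1: γ = 2.75; τ_1 = 2.816/2.750 = 1.024 s.
Leg 2: γ = 1/√(1 − 0.899²) = 1/√0.1918 = 2.283; τ_2 = 2.069/2.283 = 0.9061 s.
Leg 3: speed unknown; τ_3 = 8.553/γ_3.
Total proper time: 1.024 + 0.9061 + τ_3 = 8.734, so τ_3 = 8.734 − 1.930 = 6.804 s.
γ_3 = 8.553/6.804 = 1.257; β = √(1 − 1/γ²) = √0.3672.

β = 0.606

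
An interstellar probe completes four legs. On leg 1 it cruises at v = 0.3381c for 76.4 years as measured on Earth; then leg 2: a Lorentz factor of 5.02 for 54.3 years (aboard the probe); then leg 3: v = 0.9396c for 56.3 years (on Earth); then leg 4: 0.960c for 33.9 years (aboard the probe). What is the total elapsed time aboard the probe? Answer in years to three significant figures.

Leg 1: γ = 1/√(1 − 0.3381²) = 1/√0.8857 = 1.063; τ_1 = 76.4/1.063 = 71.90 years.
Leg 2: 54.3 years is already measured aboard the probe.
Leg 3: γ = 1/√(1 − 0.9396²) = 1/√0.1172 = 2.922; τ_3 = 56.3/2.922 = 19.27 years.
Leg 4: 33.9 years is already measured aboard the probe.
Total: 71.90 + 54.30 + 19.27 + 33.90 years.

τ = 179 years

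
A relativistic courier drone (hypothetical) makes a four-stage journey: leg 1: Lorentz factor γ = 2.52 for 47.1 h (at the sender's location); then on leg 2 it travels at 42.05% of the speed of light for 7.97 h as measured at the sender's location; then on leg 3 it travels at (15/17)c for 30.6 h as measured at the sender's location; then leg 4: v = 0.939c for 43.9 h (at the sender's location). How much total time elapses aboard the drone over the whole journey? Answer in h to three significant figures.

Leg 1: γ = 2.52; τ_1 = 47.1/2.520 = 18.69 h.
Leg 2: β = 0.4205; γ = 1/√(1 − 0.4205²) = 1/√0.8232 = 1.102; τ_2 = 7.97/1.102 = 7.231 h.
Leg 3: γ = 1/√(1 − (15/17)²) = 17/8 = 2.125; τ_3 = 30.6/2.125 = 14.40 h.
Leg 4: γ = 1/√(1 − 0.939²) = 1/√0.1183 = 2.908; τ_4 = 43.9/2.908 = 15.10 h.
Total: 18.69 + 7.231 + 14.40 + 15.10 h.

τ = 55.4 h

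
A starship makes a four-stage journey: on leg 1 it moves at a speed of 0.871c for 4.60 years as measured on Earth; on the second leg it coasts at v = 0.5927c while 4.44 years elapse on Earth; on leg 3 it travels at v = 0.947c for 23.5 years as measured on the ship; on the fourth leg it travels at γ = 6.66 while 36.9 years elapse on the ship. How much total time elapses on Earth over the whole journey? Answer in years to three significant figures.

Δt = 328 years

Leg 1: 4.60 years is already measured on Earth.
Leg 2: 4.44 years is already measured on Earth.
Leg 3: γ = 1/√(1 − 0.947²) = 1/√0.1032 = 3.113; Δt_3 = 3.113 × 23.5 = 73.16 years.
Leg 4: γ = 6.66; Δt_4 = 6.660 × 36.9 = 245.8 years.
Total: 4.600 + 4.440 + 73.16 + 245.8 years.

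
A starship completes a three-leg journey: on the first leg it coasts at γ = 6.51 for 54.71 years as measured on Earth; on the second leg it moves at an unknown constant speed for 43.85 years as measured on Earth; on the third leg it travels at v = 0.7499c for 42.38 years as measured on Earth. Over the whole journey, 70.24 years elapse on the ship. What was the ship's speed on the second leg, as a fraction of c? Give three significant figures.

β = 0.637

Leg 1: γ = 6.51; τ_1 = 54.71/6.510 = 8.404 years.
Leg 2: speed unknown; τ_2 = 43.85/γ_2.
Leg 3: γ = 1/√(1 − 0.7499²) = 1/√0.4376 = 1.512; τ_3 = 42.38/1.512 = 28.04 years.
Total proper time: 8.404 + τ_2 + 28.04 = 70.24, so τ_2 = 70.24 − 36.44 = 33.80 years.
γ_2 = 43.85/33.80 = 1.297; β = √(1 − 1/γ²) = √0.4059.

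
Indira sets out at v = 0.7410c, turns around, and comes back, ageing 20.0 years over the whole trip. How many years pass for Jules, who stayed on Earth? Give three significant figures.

Δt = 29.8 years

γ = 1/√(1 − 0.7410²) = 1/√0.4509 = 1.489
Earth-frame duration is the dilated interval: Δt = γτ = 1.489 × 20.0 years.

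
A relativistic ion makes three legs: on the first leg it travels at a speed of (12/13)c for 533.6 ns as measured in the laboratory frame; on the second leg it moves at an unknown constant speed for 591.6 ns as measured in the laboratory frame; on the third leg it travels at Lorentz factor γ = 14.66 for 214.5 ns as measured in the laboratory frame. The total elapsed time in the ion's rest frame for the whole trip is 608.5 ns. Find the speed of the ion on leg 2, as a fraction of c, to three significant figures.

Leg 1: γ = 1/√(1 − (12/13)²) = 13/5 = 2.600; τ_1 = 533.6/2.600 = 205.2 ns.
Leg 2: speed unknown; τ_2 = 591.6/γ_2.
Leg 3: γ = 14.66; τ_3 = 214.5/14.66 = 14.63 ns.
Total proper time: 205.2 + τ_2 + 14.63 = 608.5, so τ_2 = 608.5 − 219.9 = 388.6 ns.
γ_2 = 591.6/388.6 = 1.522; β = √(1 − 1/γ²) = √0.5684.

β = 0.754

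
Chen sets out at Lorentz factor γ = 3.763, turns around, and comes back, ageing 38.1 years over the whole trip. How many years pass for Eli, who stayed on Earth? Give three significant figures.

γ = 3.763
Earth-frame duration is the dilated interval: Δt = γτ = 3.763 × 38.1 years.

Δt = 143 years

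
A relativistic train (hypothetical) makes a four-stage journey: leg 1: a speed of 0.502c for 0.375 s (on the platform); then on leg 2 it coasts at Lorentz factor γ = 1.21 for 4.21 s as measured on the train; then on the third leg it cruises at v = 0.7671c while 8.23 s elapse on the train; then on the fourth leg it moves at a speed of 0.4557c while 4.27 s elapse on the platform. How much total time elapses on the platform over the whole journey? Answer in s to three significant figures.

Δt = 22.6 s

Leg 1: 0.375 s is already measured on the platform.
Leg 2: γ = 1.21; Δt_2 = 1.210 × 4.21 = 5.094 s.
Leg 3: γ = 1/√(1 − 0.7671²) = 1/√0.4116 = 1.559; Δt_3 = 1.559 × 8.23 = 12.83 s.
Leg 4: 4.27 s is already measured on the platform.
Total: 0.3750 + 5.094 + 12.83 + 4.270 s.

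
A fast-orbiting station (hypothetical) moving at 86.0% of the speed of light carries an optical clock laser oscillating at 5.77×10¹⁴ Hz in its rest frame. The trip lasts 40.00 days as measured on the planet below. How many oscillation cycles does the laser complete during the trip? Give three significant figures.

β = 0.860; γ = 1/√(1 − 0.860²) = 1/√0.2604 = 1.960
The oscillator's own cycle count is N = f × τ where τ is the proper time aboard the station. τ = Δt/γ = 40.00/1.960 = 20.41 days = 1.764×10⁶ s.
N = 5.77×10¹⁴ × 1.764×10⁶ = 1.018×10²¹.

N = 1.02×10²¹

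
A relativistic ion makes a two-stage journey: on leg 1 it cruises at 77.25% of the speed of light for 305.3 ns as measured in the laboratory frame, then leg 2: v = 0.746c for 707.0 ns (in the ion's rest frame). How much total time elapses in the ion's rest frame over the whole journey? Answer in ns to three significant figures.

τ = 901 ns

Leg 1: β = 0.7725; γ = 1/√(1 − 0.7725²) = 1/√0.4032 = 1.575; τ_1 = 305.3/1.575 = 193.9 ns.
Leg 2: 707.0 ns is already measured in the ion's rest frame.
Total: 193.9 + 707.0 ns.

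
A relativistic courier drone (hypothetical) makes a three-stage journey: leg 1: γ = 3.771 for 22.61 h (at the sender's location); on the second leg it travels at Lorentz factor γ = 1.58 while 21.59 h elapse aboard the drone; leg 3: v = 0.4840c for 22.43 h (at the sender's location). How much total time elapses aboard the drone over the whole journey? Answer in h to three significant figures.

Leg 1: γ = 3.771; τ_1 = 22.61/3.771 = 5.996 h.
Leg 2: 21.59 h is already measured aboard the drone.
Leg 3: γ = 1/√(1 − 0.4840²) = 1/√0.7657 = 1.143; τ_3 = 22.43/1.143 = 19.63 h.
Total: 5.996 + 21.59 + 19.63 h.

τ = 47.2 h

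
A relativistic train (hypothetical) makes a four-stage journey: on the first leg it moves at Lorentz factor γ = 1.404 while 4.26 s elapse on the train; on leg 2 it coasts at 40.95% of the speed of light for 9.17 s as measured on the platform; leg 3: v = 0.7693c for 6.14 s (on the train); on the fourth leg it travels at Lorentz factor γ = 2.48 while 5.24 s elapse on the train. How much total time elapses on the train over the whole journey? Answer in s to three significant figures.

Leg 1: 4.26 s is already measured on the train.
Leg 2: β = 0.4095; γ = 1/√(1 − 0.4095²) = 1/√0.8323 = 1.096; τ_2 = 9.17/1.096 = 8.366 s.
Leg 3: 6.14 s is already measured on the train.
Leg 4: 5.24 s is already measured on the train.
Total: 4.260 + 8.366 + 6.140 + 5.240 s.

τ = 24.0 s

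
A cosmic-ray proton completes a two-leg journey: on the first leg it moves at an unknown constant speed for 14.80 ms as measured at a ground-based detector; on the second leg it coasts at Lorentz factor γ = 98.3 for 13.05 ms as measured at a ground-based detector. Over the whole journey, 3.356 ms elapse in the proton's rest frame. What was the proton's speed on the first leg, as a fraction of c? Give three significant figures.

Leg 1: speed unknown; τ_1 = 14.80/γ_1.
Leg 2: γ = 98.3; τ_2 = 13.05/98.30 = 0.1328 ms.
Total proper time: τ_1 + 0.1328 = 3.356, so τ_1 = 3.356 − 0.1328 = 3.223 ms.
γ_1 = 14.80/3.223 = 4.592; β = √(1 − 1/γ²) = √0.9526.

β = 0.976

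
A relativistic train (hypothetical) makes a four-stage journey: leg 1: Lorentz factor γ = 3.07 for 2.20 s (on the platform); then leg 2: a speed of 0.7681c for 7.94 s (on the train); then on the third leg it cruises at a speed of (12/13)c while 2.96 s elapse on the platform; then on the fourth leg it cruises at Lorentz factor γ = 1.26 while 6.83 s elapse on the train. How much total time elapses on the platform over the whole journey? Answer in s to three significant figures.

Δt = 26.2 s

Leg 1: 2.20 s is already measured on the platform.
Leg 2: γ = 1/√(1 − 0.7681²) = 1/√0.4100 = 1.562; Δt_2 = 1.562 × 7.94 = 12.40 s.
Leg 3: 2.96 s is already measured on the platform.
Leg 4: γ = 1.26; Δt_4 = 1.260 × 6.83 = 8.606 s.
Total: 2.200 + 12.40 + 2.960 + 8.606 s.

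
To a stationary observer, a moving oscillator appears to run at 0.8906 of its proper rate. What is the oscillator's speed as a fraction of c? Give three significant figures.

Rate ratio = 1/γ, so γ = 1/0.8906 = 1.123.
β = √(1 − 1/γ²) = √(1 − 0.8906²) = √0.2068

β = 0.455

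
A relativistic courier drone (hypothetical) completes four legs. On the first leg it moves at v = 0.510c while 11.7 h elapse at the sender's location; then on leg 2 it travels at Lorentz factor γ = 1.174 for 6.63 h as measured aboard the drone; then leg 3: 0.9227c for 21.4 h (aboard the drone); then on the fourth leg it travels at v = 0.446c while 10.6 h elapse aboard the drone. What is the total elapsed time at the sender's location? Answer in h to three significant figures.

Δt = 86.8 h

Leg 1: 11.7 h is already measured at the sender's location.
Leg 2: γ = 1.174; Δt_2 = 1.174 × 6.63 = 7.784 h.
Leg 3: γ = 1/√(1 − 0.9227²) = 1/√0.1486 = 2.594; Δt_3 = 2.594 × 21.4 = 55.51 h.
Leg 4: γ = 1/√(1 − 0.446²) = 1/√0.8011 = 1.117; Δt_4 = 1.117 × 10.6 = 11.84 h.
Total: 11.70 + 7.784 + 55.51 + 11.84 h.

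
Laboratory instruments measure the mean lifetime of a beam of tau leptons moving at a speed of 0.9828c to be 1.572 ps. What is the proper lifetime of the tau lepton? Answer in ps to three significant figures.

τ₀ = 0.290 ps

γ = 1/√(1 − 0.9828²) = 1/√0.03410 = 5.415
The lab-frame lifetime is the dilated interval; the proper lifetime is τ₀ = Δt/γ = 1.572/5.415 ps.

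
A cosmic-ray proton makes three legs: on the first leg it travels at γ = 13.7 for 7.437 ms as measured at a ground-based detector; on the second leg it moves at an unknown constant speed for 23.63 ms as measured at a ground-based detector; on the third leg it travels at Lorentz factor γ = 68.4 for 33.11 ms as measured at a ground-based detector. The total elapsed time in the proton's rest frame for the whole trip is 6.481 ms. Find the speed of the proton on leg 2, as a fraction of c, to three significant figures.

β = 0.973

Leg 1: γ = 13.7; τ_1 = 7.437/13.70 = 0.5428 ms.
Leg 2: speed unknown; τ_2 = 23.63/γ_2.
Leg 3: γ = 68.4; τ_3 = 33.11/68.40 = 0.4841 ms.
Total proper time: 0.5428 + τ_2 + 0.4841 = 6.481, so τ_2 = 6.481 − 1.027 = 5.454 ms.
γ_2 = 23.63/5.454 = 4.333; β = √(1 − 1/γ²) = √0.9467.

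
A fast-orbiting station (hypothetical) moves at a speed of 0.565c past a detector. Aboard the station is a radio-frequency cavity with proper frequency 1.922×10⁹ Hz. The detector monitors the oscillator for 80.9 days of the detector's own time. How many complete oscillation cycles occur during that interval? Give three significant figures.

N = 1.11×10¹⁶

γ = 1/√(1 − 0.565²) = 1/√0.6808 = 1.212
During 80.9 days of lab time, the oscillator's proper time advances by τ = Δt/γ = 80.9/1.212 = 66.75 days = 5.767×10⁶ s.
N = f × τ = 1.922×10⁹ × 5.767×10⁶ = 1.108×10¹⁶.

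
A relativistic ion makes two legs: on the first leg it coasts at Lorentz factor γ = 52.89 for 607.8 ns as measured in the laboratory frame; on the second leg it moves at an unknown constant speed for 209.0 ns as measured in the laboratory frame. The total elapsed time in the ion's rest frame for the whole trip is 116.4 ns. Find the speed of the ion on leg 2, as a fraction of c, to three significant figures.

Leg 1: γ = 52.89; τ_1 = 607.8/52.89 = 11.49 ns.
Leg 2: speed unknown; τ_2 = 209.0/γ_2.
Total proper time: 11.49 + τ_2 = 116.4, so τ_2 = 116.4 − 11.49 = 104.9 ns.
γ_2 = 209.0/104.9 = 1.992; β = √(1 − 1/γ²) = √0.7480.

β = 0.865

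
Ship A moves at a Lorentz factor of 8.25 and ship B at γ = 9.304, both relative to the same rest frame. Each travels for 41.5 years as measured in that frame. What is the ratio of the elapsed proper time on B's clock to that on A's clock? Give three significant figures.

A: γ = 8.25. B: γ = 9.304.
τ_A/τ_B = γ_B/γ_A = 9.304/8.250 = 1.128, so τ_B/τ_A = 0.8867.

τ_B/τ_A = 0.887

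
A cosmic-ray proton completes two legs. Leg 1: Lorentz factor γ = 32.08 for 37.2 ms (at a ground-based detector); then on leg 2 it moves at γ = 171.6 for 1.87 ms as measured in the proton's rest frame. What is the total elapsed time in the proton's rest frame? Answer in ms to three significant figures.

τ = 3.03 ms

Leg 1: γ = 32.08; τ_1 = 37.2/32.08 = 1.160 ms.
Leg 2: 1.87 ms is already measured in the proton's rest frame.
Total: 1.160 + 1.870 ms.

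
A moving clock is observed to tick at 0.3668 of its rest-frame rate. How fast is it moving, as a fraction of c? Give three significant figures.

Rate ratio = 1/γ, so γ = 1/0.3668 = 2.726.
β = √(1 − 1/γ²) = √(1 − 0.3668²) = √0.8655

β = 0.930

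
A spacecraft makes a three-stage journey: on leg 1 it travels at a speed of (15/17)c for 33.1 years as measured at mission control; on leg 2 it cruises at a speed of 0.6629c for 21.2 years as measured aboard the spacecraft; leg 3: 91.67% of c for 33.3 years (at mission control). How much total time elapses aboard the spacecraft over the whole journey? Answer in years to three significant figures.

Leg 1: γ = 1/√(1 − (15/17)²) = 17/8 = 2.125; τ_1 = 33.1/2.125 = 15.58 years.
Leg 2: 21.2 years is already measured aboard the spacecraft.
Leg 3: β = 0.9167; γ = 1/√(1 − 0.9167²) = 1/√0.1597 = 2.503; τ_3 = 33.3/2.503 = 13.31 years.
Total: 15.58 + 21.20 + 13.31 years.

τ = 50.1 years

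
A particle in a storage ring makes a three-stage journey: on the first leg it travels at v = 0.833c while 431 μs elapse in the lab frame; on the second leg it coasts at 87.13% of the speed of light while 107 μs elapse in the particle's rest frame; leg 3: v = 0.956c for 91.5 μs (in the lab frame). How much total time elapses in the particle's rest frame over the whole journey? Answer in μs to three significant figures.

Leg 1: γ = 1/√(1 − 0.833²) = 1/√0.3061 = 1.807; τ_1 = 431/1.807 = 238.5 μs.
Leg 2: 107 μs is already measured in the particle's rest frame.
Leg 3: γ = 1/√(1 − 0.956²) = 1/√0.08606 = 3.409; τ_3 = 91.5/3.409 = 26.84 μs.
Total: 238.5 + 107.0 + 26.84 μs.

τ = 372 μs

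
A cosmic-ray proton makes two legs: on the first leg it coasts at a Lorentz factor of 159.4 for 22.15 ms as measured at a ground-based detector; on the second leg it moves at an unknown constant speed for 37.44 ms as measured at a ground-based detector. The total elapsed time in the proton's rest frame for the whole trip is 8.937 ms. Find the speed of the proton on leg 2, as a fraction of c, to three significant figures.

β = 0.972

Leg 1: γ = 159.4; τ_1 = 22.15/159.4 = 0.1390 ms.
Leg 2: speed unknown; τ_2 = 37.44/γ_2.
Total proper time: 0.1390 + τ_2 = 8.937, so τ_2 = 8.937 − 0.1390 = 8.798 ms.
γ_2 = 37.44/8.798 = 4.255; β = √(1 − 1/γ²) = √0.9448.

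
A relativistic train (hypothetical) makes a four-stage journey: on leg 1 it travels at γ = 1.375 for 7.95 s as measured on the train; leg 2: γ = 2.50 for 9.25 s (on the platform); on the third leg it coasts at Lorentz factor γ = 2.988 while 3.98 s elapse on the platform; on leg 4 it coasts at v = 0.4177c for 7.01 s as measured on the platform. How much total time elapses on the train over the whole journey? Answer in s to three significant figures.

τ = 19.4 s

Leg 1: 7.95 s is already measured on the train.
Leg 2: γ = 2.50; τ_2 = 9.25/2.500 = 3.700 s.
Leg 3: γ = 2.988; τ_3 = 3.98/2.988 = 1.332 s.
Leg 4: γ = 1/√(1 − 0.4177²) = 1/√0.8255 = 1.101; τ_4 = 7.01/1.101 = 6.369 s.
Total: 7.950 + 3.700 + 1.332 + 6.369 s.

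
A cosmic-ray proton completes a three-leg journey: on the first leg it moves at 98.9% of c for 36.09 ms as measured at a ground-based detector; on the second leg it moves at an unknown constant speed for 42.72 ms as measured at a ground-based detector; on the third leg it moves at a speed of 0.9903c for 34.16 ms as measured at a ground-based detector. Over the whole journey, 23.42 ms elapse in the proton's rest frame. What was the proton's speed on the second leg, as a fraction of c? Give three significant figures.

β = 0.950

Leg 1: β = 0.989; γ = 1/√(1 − 0.989²) = 1/√0.02188 = 6.761; τ_1 = 36.09/6.761 = 5.338 ms.
Leg 2: speed unknown; τ_2 = 42.72/γ_2.
Leg 3: γ = 1/√(1 − 0.9903²) = 1/√0.01931 = 7.197; τ_3 = 34.16/7.197 = 4.746 ms.
Total proper time: 5.338 + τ_2 + 4.746 = 23.42, so τ_2 = 23.42 − 10.08 = 13.34 ms.
γ_2 = 42.72/13.34 = 3.204; β = √(1 − 1/γ²) = √0.9026.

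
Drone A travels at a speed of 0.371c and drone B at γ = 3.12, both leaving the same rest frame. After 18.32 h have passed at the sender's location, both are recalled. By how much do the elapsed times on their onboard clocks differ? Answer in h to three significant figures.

|τ_A − τ_B| = 11.1 h

A: γ = 1/√(1 − 0.371²) = 1/√0.8624 = 1.077; τ_A = 18.32/1.077 = 17.01 h.
B: γ = 3.12; τ_B = 18.32/3.120 = 5.872 h.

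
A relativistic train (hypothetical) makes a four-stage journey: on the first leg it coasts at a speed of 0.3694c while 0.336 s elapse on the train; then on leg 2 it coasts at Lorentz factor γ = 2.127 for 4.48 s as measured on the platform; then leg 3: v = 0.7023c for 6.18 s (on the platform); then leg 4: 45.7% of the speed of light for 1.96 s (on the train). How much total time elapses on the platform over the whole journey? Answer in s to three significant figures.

Δt = 13.2 s

Leg 1: γ = 1/√(1 − 0.3694²) = 1/√0.8635 = 1.076; Δt_1 = 1.076 × 0.336 = 0.3616 s.
Leg 2: 4.48 s is already measured on the platform.
Leg 3: 6.18 s is already measured on the platform.
Leg 4: β = 0.457; γ = 1/√(1 − 0.457²) = 1/√0.7912 = 1.124; Δt_4 = 1.124 × 1.96 = 2.204 s.
Total: 0.3616 + 4.480 + 6.180 + 2.204 s.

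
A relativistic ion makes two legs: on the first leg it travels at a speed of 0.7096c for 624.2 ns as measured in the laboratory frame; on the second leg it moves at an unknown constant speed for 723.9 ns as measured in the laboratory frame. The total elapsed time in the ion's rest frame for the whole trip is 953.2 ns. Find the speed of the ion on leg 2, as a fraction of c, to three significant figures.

Leg 1: γ = 1/√(1 − 0.7096²) = 1/√0.4965 = 1.419; τ_1 = 624.2/1.419 = 439.8 ns.
Leg 2: speed unknown; τ_2 = 723.9/γ_2.
Total proper time: 439.8 + τ_2 = 953.2, so τ_2 = 953.2 − 439.8 = 513.4 ns.
γ_2 = 723.9/513.4 = 1.410; β = √(1 − 1/γ²) = √0.4970.

β = 0.705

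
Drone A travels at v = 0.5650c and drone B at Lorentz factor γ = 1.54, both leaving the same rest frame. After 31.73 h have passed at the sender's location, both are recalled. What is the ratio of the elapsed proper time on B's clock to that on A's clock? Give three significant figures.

τ_B/τ_A = 0.787

A: γ = 1/√(1 − 0.5650²) = 1/√0.6808 = 1.212. B: γ = 1.54.
τ_A/τ_B = γ_B/γ_A = 1.540/1.212 = 1.271, so τ_B/τ_A = 0.7870.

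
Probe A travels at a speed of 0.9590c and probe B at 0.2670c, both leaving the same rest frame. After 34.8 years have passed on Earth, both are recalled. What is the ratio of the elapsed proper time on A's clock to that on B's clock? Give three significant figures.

A: γ = 1/√(1 − 0.9590²) = 1/√0.08032 = 3.529. B: γ = 1/√(1 − 0.2670²) = 1/√0.9287 = 1.038.
τ_A/τ_B = γ_B/γ_A = 1.038/3.529 = 0.2941, so τ_A/τ_B = 0.2941.

τ_A/τ_B = 0.294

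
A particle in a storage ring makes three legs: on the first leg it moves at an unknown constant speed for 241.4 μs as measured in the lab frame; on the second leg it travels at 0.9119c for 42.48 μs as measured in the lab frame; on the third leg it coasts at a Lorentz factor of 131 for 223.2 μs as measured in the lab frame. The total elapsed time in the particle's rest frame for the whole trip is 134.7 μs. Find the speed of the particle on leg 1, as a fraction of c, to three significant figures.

Leg 1: speed unknown; τ_1 = 241.4/γ_1.
Leg 2: γ = 1/√(1 − 0.9119²) = 1/√0.1684 = 2.437; τ_2 = 42.48/2.437 = 17.43 μs.
Leg 3: γ = 131; τ_3 = 223.2/131.0 = 1.704 μs.
Total proper time: τ_1 + 17.43 + 1.704 = 134.7, so τ_1 = 134.7 − 19.14 = 115.6 μs.
γ_1 = 241.4/115.6 = 2.089; β = √(1 − 1/γ²) = √0.7708.

β = 0.878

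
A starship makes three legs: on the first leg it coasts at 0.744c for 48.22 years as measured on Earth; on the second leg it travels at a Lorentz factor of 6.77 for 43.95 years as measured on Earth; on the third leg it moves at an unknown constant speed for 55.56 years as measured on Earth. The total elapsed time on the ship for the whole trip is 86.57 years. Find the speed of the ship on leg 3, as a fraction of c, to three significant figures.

Leg 1: γ = 1/√(1 − 0.744²) = 1/√0.4465 = 1.497; τ_1 = 48.22/1.497 = 32.22 years.
Leg 2: γ = 6.77; τ_2 = 43.95/6.770 = 6.492 years.
Leg 3: speed unknown; τ_3 = 55.56/γ_3.
Total proper time: 32.22 + 6.492 + τ_3 = 86.57, so τ_3 = 86.57 − 38.71 = 47.86 years.
γ_3 = 55.56/47.86 = 1.161; β = √(1 − 1/γ²) = √0.2580.

β = 0.508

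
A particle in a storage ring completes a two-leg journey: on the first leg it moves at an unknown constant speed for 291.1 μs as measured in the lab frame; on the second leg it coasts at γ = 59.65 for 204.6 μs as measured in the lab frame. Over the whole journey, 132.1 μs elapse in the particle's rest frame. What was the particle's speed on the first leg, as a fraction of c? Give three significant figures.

Leg 1: speed unknown; τ_1 = 291.1/γ_1.
Leg 2: γ = 59.65; τ_2 = 204.6/59.65 = 3.430 μs.
Total proper time: τ_1 + 3.430 = 132.1, so τ_1 = 132.1 − 3.430 = 128.7 μs.
γ_1 = 291.1/128.7 = 2.262; β = √(1 − 1/γ²) = √0.8046.

β = 0.897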